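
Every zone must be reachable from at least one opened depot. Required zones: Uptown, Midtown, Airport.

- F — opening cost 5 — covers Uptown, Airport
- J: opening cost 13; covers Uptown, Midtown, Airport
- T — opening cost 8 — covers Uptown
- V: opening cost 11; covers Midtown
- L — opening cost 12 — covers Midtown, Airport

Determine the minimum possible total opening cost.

13

The greedy cost-per-new-zone heuristic would pick F and V for 16, but a cheaper cover exists.
J alone covers Uptown, Midtown, Airport — every zone.
Total opening cost: 13.
No cover costs less than 13.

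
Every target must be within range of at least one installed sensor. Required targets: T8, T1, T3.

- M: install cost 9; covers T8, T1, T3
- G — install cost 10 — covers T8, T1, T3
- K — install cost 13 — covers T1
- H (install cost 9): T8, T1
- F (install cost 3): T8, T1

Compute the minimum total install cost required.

9

The greedy cost-per-new-target heuristic would pick F and M for 12, but a cheaper cover exists.
M alone covers T8, T1, T3 — every target.
Total install cost: 9.
No cover costs less than 9.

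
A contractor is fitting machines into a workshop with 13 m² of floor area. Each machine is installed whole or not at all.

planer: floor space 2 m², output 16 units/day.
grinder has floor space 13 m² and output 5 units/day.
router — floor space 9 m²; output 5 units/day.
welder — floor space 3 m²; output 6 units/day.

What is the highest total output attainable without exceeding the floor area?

22

Allowing fractional choices, the relaxed optimum would be about 26.4, but machines are indivisible.
planer + welder: floor space 2 + 3 = 5 ≤ 13, output 16 + 6 = 22.
planer: floor space 2 ≤ 13, output 16.
planer + router: floor space 2 + 9 = 11 ≤ 13, output 16 + 5 = 21.
Best is planer and welder with total output 22.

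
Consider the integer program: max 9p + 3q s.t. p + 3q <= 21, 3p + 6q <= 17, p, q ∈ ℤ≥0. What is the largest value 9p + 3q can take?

45

Relaxing integrality, the LP optimum is 51.00 at (p,q) = (5.67, 0), which is not an integer point.
(p,q)=(5,0): 1·5+3·0=5≤21, 3·5+6·0=15≤17, objective 45.
(p,q)=(4,0): 1·4+3·0=4≤21, 3·4+6·0=12≤17, objective 36.
The best lattice point is (5,0), giving 45.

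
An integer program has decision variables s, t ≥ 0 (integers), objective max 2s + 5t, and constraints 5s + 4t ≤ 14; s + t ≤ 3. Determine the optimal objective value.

15

(s,t)=(0,3) is feasible, giving 15.
(s,t)=(1,2) is feasible, giving 12.
(s,t)=(0,2) is feasible, giving 10.
No feasible integer point exceeds 15.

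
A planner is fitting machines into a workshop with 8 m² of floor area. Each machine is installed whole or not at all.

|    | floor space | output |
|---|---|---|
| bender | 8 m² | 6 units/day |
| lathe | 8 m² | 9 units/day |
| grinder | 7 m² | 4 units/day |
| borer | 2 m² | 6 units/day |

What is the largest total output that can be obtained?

9

This is an integer program with binary decision variables.
Allowing fractional choices, the relaxed optimum would be about 12.8, but machines are indivisible.
borer: floor space 2 ≤ 8, output 6.
bender: floor space 8 ≤ 8, output 6.
lathe: floor space 8 ≤ 8, output 9.
Best is lathe with total output 9.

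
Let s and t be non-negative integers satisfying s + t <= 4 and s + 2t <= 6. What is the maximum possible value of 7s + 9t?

(s,t)=(2,2) is feasible, giving 32.
(s,t)=(3,1) is feasible, giving 30.
(s,t)=(1,2) is feasible, giving 25.
Maximum is 32 at (s,t)=(2,2).

32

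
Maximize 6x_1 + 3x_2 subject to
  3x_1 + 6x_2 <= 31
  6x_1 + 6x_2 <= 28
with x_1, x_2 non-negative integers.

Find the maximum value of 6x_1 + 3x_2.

24

Relaxing integrality, the LP optimum is 28.00 at (x_1,x_2) = (4.67, 0), which is not an integer point.
(x_1,x_2)=(4,0): 3·4+6·0=12≤31, 6·4+6·0=24≤28, objective 24.
(x_1,x_2)=(3,1): 3·3+6·1=15≤31, 6·3+6·1=24≤28, objective 21.
(x_1,x_2)=(3,0): 3·3+6·0=9≤31, 6·3+6·0=18≤28, objective 18.
The best lattice point is (4,0), giving 24.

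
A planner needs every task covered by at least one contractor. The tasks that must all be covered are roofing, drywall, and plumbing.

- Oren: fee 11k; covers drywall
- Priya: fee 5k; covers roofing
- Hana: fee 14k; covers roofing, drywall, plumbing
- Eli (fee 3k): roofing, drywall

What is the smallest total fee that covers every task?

The greedy cost-per-new-task heuristic would pick Eli and Hana for 17, but a cheaper cover exists.
Hana alone covers roofing, drywall, plumbing — every task.
Total fee: 14.
No cover costs less than 14.

14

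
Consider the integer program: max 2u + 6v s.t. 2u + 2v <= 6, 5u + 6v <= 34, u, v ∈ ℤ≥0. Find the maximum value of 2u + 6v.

18

(u,v)=(0,3): 2·0+2·3=6≤6, 5·0+6·3=18≤34, objective 18.
(u,v)=(1,2): 2·1+2·2=6≤6, 5·1+6·2=17≤34, objective 14.
Maximum is 18 at (u,v)=(0,3).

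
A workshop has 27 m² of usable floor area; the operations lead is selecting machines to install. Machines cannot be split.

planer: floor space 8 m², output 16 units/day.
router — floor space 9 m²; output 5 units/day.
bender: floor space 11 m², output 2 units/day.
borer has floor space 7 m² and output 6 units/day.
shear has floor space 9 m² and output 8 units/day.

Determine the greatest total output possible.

Allowing fractional choices, the relaxed optimum would be about 31.7, but machines are indivisible.
planer + borer + shear: floor space 8 + 7 + 9 = 24 ≤ 27, output 16 + 6 + 8 = 30.
planer + router + shear: floor space 8 + 9 + 9 = 26 ≤ 27, output 16 + 5 + 8 = 29.
Best is planer, borer, and shear with total output 30.

30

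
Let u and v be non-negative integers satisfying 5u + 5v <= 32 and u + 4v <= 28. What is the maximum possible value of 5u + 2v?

30

Relaxing integrality, the LP optimum is 32.00 at (u,v) = (6.4, 0), which is not an integer point.
(u,v)=(6,0) is feasible, giving 30.
(u,v)=(5,1) is feasible, giving 27.
No feasible integer point exceeds 30.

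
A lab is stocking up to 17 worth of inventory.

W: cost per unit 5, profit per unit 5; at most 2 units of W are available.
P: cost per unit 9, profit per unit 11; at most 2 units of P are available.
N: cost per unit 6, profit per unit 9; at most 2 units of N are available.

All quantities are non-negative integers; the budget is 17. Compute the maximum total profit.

N has the best ratio (9/6); taking only N gives at most 2×9 = 18 (stopped by the cost limit).
Mixing does better — 1×W and 2×N: cost 17 ≤ 17, profit 1·5 + 2·9 = 23.

23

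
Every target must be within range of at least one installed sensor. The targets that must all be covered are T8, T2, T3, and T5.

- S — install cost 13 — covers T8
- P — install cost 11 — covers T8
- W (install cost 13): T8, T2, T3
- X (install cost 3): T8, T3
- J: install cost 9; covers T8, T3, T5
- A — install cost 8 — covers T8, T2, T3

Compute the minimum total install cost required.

This is an integer covering problem.
The greedy cost-per-new-target heuristic would pick X, A, and J for 20, but a cheaper cover exists.
Choose J and A: together they cover T8, T2, T3, T5 — every target.
Total install cost: 9 + 8 = 17.
No cover costs less than 17.

17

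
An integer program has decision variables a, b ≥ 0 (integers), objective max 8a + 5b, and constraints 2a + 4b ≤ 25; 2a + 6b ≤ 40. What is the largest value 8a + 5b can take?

96

(a,b)=(12,0): 2·12+4·0=24≤25, 2·12+6·0=24≤40, objective 96.
(a,b)=(11,0): 2·11+4·0=22≤25, 2·11+6·0=22≤40, objective 88.
No feasible integer point exceeds 96.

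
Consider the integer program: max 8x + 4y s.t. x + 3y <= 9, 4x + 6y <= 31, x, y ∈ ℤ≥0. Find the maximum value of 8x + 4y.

The continuous relaxation peaks at (7.75, 0) with value 62.00; rounding to a feasible lattice point costs some objective.
(x,y)=(7,0) is feasible, giving 56.
(x,y)=(6,1) is feasible, giving 52.
Maximum is 56 at (x,y)=(7,0).

56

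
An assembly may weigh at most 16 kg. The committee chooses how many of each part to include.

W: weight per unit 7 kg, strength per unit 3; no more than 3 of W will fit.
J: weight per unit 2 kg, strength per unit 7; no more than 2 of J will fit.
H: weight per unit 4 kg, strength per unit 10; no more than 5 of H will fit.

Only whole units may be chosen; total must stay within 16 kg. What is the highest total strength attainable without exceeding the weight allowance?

44

This is a bounded integer knapsack.
Take 2×J and 3×H: weight 16 ≤ 16, strength 2·7 + 3·10 = 44.
J has the best ratio (7/2) and is taken to its limit of 2; remaining capacity is filled optimally with the others.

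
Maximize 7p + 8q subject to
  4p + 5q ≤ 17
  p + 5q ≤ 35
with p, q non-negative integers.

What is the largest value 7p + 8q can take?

29

The continuous relaxation peaks at (4.25, 0) with value 29.75; rounding to a feasible lattice point costs some objective.
(p,q)=(3,1): 4·3+5·1=17≤17, 1·3+5·1=8≤35, objective 29.
(p,q)=(4,0): 4·4+5·0=16≤17, 1·4+5·0=4≤35, objective 28.
(p,q)=(2,1): 4·2+5·1=13≤17, 1·2+5·1=7≤35, objective 22.
(p,q)=(3,0): 4·3+5·0=12≤17, 1·3+5·0=3≤35, objective 21.
No feasible integer point exceeds 29.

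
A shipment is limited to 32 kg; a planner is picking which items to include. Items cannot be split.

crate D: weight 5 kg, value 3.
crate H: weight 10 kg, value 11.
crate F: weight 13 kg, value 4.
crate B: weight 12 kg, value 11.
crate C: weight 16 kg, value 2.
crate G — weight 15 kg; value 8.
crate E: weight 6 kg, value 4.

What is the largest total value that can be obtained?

Treat it as a binary knapsack problem.
Allowing fractional choices, the relaxed optimum would be about 28.4, but items are indivisible.
crate H + crate B + crate E: weight 10 + 12 + 6 = 28 ≤ 32, value 11 + 11 + 4 = 26.
crate D + crate H + crate B: weight 5 + 10 + 12 = 27 ≤ 32, value 3 + 11 + 11 = 25.
Best is crate H, crate B, and crate E with total value 26.

26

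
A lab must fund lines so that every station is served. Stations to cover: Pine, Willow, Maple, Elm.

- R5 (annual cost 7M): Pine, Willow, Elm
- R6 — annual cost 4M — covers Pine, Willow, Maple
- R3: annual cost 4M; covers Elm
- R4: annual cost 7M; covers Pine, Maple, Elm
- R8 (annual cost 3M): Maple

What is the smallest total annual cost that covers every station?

Choose R6 and R3: together they cover Pine, Willow, Maple, Elm — every station.
Total annual cost: 4 + 4 = 8.
No cover costs less than 8.

8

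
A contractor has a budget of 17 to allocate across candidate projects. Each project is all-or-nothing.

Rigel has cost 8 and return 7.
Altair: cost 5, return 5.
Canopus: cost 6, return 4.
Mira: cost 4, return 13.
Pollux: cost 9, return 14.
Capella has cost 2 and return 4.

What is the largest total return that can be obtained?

Allowing fractional choices, the relaxed optimum would be about 33.0, but projects are indivisible.
Altair + Canopus + Mira + Capella: cost 5 + 6 + 4 + 2 = 17 ≤ 17, return 5 + 4 + 13 + 4 = 26.
Mira + Pollux: cost 4 + 9 = 13 ≤ 17, return 13 + 14 = 27.
Mira + Pollux + Capella: cost 4 + 9 + 2 = 15 ≤ 17, return 13 + 14 + 4 = 31.
Best is Mira, Pollux, and Capella with total return 31.

31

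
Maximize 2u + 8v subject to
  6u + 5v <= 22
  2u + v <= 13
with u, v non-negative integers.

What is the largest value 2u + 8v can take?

32

(u,v)=(0,4): 6·0+5·4=20≤22, 2·0+1·4=4≤13, objective 32.
(u,v)=(1,3): 6·1+5·3=21≤22, 2·1+1·3=5≤13, objective 26.
(u,v)=(0,3): 6·0+5·3=15≤22, 2·0+1·3=3≤13, objective 24.
The best lattice point is (0,4), giving 32.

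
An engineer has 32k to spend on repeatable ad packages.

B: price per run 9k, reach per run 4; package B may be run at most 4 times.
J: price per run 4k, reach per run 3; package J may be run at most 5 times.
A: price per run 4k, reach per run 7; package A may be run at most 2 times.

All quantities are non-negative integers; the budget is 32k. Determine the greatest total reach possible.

5×J and 2×A: price 28 ≤ 32, reach 5·3 + 2·7 = 29.
1×B, 3×J, and 2×A: price 29 ≤ 32, reach 1·4 + 3·3 + 2·7 = 27.
Best is 29.

29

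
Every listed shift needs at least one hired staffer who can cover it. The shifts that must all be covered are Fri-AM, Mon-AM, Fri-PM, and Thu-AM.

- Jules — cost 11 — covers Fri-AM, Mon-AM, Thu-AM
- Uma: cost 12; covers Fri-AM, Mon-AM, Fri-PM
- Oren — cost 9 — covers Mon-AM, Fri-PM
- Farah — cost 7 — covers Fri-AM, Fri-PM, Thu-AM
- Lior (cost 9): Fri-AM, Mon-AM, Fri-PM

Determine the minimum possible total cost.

16

Choose Oren and Farah: together they cover Fri-AM, Mon-AM, Fri-PM, Thu-AM — every shift.
Total cost: 9 + 7 = 16.
No cover costs less than 16.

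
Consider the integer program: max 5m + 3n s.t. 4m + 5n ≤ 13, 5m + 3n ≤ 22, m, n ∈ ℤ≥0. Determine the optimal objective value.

(m,n)=(3,0): 4·3+5·0=12≤13, 5·3+3·0=15≤22, objective 15.
(m,n)=(2,1): 4·2+5·1=13≤13, 5·2+3·1=13≤22, objective 13.
(m,n)=(2,0): 4·2+5·0=8≤13, 5·2+3·0=10≤22, objective 10.
Maximum is 15 at (m,n)=(3,0).

15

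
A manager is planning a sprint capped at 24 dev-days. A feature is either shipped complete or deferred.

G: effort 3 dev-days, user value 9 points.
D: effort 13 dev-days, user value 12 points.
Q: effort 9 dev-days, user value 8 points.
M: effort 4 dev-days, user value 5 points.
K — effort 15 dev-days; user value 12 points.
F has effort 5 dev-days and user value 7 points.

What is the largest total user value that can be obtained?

29

This is an integer program with binary decision variables.
G + D + F: effort 3 + 13 + 5 = 21 ≤ 24, user value 9 + 12 + 7 = 28.
G + Q + M + F: effort 3 + 9 + 4 + 5 = 21 ≤ 24, user value 9 + 8 + 5 + 7 = 29.
Best is G, Q, M, and F with total user value 29.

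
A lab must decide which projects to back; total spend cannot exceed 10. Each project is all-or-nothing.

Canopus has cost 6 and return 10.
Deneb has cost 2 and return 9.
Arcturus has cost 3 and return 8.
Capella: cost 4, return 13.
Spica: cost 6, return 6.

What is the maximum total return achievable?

Allowing fractional choices, the relaxed optimum would be about 31.7, but projects are indivisible.
Canopus + Capella: cost 6 + 4 = 10 ≤ 10, return 10 + 13 = 23.
Deneb + Arcturus + Capella: cost 2 + 3 + 4 = 9 ≤ 10, return 9 + 8 + 13 = 30.
Best is Deneb, Arcturus, and Capella with total return 30.

30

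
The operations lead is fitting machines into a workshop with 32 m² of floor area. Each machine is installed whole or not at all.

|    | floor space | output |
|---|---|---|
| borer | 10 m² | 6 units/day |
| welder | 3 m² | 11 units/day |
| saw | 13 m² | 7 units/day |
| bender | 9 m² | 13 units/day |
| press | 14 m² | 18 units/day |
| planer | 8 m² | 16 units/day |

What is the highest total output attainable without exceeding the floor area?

Allowing fractional choices, the relaxed optimum would be about 55.4, but machines are indivisible.
bender + press + planer: floor space 9 + 14 + 8 = 31 ≤ 32, output 13 + 18 + 16 = 47.
welder + press + planer: floor space 3 + 14 + 8 = 25 ≤ 32, output 11 + 18 + 16 = 45.
borer + welder + bender + planer: floor space 10 + 3 + 9 + 8 = 30 ≤ 32, output 6 + 11 + 13 + 16 = 46.
Best is bender, press, and planer with total output 47.

47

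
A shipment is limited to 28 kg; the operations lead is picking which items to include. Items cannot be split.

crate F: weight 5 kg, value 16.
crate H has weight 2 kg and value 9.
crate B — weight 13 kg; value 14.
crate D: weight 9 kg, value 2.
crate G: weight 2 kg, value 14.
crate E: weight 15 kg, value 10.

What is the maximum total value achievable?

53

crate F + crate H + crate G + crate E: weight 5 + 2 + 2 + 15 = 24 ≤ 28, value 16 + 9 + 14 + 10 = 49.
crate F + crate H + crate B + crate G: weight 5 + 2 + 13 + 2 = 22 ≤ 28, value 16 + 9 + 14 + 14 = 53.
crate F + crate B + crate G: weight 5 + 13 + 2 = 20 ≤ 28, value 16 + 14 + 14 = 44.
Best is crate F, crate H, crate B, and crate G with total value 53.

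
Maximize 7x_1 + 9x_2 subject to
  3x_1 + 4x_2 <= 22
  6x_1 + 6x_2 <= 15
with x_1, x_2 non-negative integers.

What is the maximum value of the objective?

(x_1,x_2)=(0,2): 3·0+4·2=8≤22, 6·0+6·2=12≤15, objective 18.
(x_1,x_2)=(1,1): 3·1+4·1=7≤22, 6·1+6·1=12≤15, objective 16.
(x_1,x_2)=(0,1): 3·0+4·1=4≤22, 6·0+6·1=6≤15, objective 9.
The best lattice point is (0,2), giving 18.

18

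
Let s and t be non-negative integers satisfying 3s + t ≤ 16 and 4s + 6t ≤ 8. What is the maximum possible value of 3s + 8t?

8

(s,t)=(0,1): 3·0+1·1=1≤16, 4·0+6·1=6≤8, objective 8.
(s,t)=(1,0): 3·1+1·0=3≤16, 4·1+6·0=4≤8, objective 3.
No feasible integer point exceeds 8.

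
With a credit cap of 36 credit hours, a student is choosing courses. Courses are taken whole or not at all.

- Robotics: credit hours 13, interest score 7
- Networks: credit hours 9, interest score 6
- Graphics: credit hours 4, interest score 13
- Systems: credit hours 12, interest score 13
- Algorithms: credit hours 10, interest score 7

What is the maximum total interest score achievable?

39

Allowing fractional choices, the relaxed optimum would be about 39.5, but courses are indivisible.
Networks + Graphics + Systems + Algorithms: credit hours 9 + 4 + 12 + 10 = 35 ≤ 36, interest score 6 + 13 + 13 + 7 = 39.
Graphics + Systems + Algorithms: credit hours 4 + 12 + 10 = 26 ≤ 36, interest score 13 + 13 + 7 = 33.
Robotics + Graphics + Systems: credit hours 13 + 4 + 12 = 29 ≤ 36, interest score 7 + 13 + 13 = 33.
Best is Networks, Graphics, Systems, and Algorithms with total interest score 39.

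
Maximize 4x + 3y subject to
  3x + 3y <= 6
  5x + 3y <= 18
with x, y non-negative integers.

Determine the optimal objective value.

8

(x,y)=(2,0): 3·2+3·0=6≤6, 5·2+3·0=10≤18, objective 8.
(x,y)=(1,1): 3·1+3·1=6≤6, 5·1+3·1=8≤18, objective 7.
No feasible integer point exceeds 8.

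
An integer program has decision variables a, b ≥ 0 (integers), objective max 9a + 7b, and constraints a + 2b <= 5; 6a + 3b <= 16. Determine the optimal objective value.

25

Relaxing integrality, the LP optimum is 27.89 at (a,b) = (1.89, 1.56), which is not an integer point.
(a,b)=(2,1): 1·2+2·1=4≤5, 6·2+3·1=15≤16, objective 25.
(a,b)=(1,2): 1·1+2·2=5≤5, 6·1+3·2=12≤16, objective 23.
(a,b)=(2,0): 1·2+2·0=2≤5, 6·2+3·0=12≤16, objective 18.
(a,b)=(1,1): 1·1+2·1=3≤5, 6·1+3·1=9≤16, objective 16.
The best lattice point is (2,1), giving 25.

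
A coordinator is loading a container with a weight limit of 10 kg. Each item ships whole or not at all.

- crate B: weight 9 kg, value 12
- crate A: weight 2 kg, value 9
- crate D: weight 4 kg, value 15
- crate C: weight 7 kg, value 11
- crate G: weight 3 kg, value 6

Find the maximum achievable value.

Allowing fractional choices, the relaxed optimum would be about 31.6, but items are indivisible.
crate D + crate G: weight 4 + 3 = 7 ≤ 10, value 15 + 6 = 21.
crate A + crate D + crate G: weight 2 + 4 + 3 = 9 ≤ 10, value 9 + 15 + 6 = 30.
crate A + crate D: weight 2 + 4 = 6 ≤ 10, value 9 + 15 = 24.
Best is crate A, crate D, and crate G with total value 30.

30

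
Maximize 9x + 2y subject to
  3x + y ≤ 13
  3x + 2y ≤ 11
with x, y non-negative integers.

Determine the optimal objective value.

29

(x,y)=(3,1) is feasible, giving 29.
(x,y)=(3,0) is feasible, giving 27.
(x,y)=(2,2) is feasible, giving 22.
Maximum is 29 at (x,y)=(3,1).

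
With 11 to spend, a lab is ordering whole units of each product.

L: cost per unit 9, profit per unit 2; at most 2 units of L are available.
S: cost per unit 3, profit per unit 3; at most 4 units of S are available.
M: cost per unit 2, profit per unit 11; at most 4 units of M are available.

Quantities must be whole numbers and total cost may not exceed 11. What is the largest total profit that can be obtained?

47

This is a bounded integer knapsack.
M has the best ratio (11/2); taking only M gives at most 4×11 = 44 (stopped by the supply cap of 4).
Mixing does better — 1×S and 4×M: cost 11 ≤ 11, profit 1·3 + 4·11 = 47.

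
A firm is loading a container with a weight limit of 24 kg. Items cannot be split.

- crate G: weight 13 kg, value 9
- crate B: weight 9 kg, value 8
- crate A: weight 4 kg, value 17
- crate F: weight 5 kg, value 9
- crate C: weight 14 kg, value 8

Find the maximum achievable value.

35

Allowing fractional choices, the relaxed optimum would be about 38.2, but items are indivisible.
crate B + crate A + crate F: weight 9 + 4 + 5 = 18 ≤ 24, value 8 + 17 + 9 = 34.
crate G + crate A + crate F: weight 13 + 4 + 5 = 22 ≤ 24, value 9 + 17 + 9 = 35.
crate A + crate F + crate C: weight 4 + 5 + 14 = 23 ≤ 24, value 17 + 9 + 8 = 34.
Best is crate G, crate A, and crate F with total value 35.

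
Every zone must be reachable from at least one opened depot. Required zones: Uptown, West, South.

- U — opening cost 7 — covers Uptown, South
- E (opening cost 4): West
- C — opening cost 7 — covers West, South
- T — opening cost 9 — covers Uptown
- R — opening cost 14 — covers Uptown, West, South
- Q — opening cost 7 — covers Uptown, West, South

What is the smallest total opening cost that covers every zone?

This is a weighted set-cover instance.
Q alone covers Uptown, West, South — every zone.
Total opening cost: 7.
No cover costs less than 7.

7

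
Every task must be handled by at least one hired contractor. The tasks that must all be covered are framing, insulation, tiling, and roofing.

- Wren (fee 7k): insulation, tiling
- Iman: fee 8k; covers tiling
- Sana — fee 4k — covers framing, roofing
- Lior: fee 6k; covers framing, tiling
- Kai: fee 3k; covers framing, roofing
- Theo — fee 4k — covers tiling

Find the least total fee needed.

10

This is an integer covering problem.
Choose Wren and Kai: together they cover framing, insulation, tiling, roofing — every task.
Total fee: 7 + 3 = 10.
No cover costs less than 10.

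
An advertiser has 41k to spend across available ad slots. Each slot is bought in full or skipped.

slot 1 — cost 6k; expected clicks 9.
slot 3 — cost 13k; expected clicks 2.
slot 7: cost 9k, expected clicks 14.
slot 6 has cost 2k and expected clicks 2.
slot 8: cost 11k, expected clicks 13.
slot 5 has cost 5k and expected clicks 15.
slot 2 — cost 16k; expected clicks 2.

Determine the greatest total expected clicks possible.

Treat it as a binary knapsack problem.
Allowing fractional choices, the relaxed optimum would be about 54.2, but ad slots are indivisible.
slot 1 + slot 7 + slot 8 + slot 5: cost 6 + 9 + 11 + 5 = 31 ≤ 41, expected clicks 9 + 14 + 13 + 15 = 51.
slot 1 + slot 7 + slot 6 + slot 8 + slot 5: cost 6 + 9 + 2 + 11 + 5 = 33 ≤ 41, expected clicks 9 + 14 + 2 + 13 + 15 = 53.
Best is slot 1, slot 7, slot 6, slot 8, and slot 5 with total expected clicks 53.

53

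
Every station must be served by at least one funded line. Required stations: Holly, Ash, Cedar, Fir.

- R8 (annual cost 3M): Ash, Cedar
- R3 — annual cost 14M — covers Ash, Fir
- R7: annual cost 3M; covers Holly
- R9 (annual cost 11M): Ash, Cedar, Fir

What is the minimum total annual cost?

This is a weighted set-cover instance.
The greedy cost-per-new-station heuristic would pick R8, R7, and R9 for 17, but a cheaper cover exists.
Choose R7 and R9: together they cover Holly, Ash, Cedar, Fir — every station.
Total annual cost: 3 + 11 = 14.
No cover costs less than 14.

14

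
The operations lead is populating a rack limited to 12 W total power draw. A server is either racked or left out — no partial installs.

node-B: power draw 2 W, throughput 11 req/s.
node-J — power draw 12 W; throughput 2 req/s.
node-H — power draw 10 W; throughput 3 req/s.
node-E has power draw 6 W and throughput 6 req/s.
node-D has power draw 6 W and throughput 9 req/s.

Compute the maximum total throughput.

20

Allowing fractional choices, the relaxed optimum would be about 24.0, but servers are indivisible.
node-E + node-D: power draw 6 + 6 = 12 ≤ 12, throughput 6 + 9 = 15.
node-B + node-E: power draw 2 + 6 = 8 ≤ 12, throughput 11 + 6 = 17.
node-B + node-D: power draw 2 + 6 = 8 ≤ 12, throughput 11 + 9 = 20.
Best is node-B and node-D with total throughput 20.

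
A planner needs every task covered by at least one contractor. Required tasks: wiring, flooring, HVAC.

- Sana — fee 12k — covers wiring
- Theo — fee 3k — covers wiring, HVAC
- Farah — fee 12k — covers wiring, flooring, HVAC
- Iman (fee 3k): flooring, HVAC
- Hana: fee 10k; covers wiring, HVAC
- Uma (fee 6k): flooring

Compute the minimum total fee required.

Choose Theo and Iman: together they cover wiring, flooring, HVAC — every task.
Total fee: 3 + 3 = 6.
No cover costs less than 6.

6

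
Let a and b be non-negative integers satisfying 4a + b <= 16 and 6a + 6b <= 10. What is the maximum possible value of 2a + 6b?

6

Relaxing integrality, the LP optimum is 10.00 at (a,b) = (0, 1.67), which is not an integer point.
(a,b)=(0,1): 4·0+1·1=1≤16, 6·0+6·1=6≤10, objective 6.
(a,b)=(1,0): 4·1+1·0=4≤16, 6·1+6·0=6≤10, objective 2.
The best lattice point is (0,1), giving 6.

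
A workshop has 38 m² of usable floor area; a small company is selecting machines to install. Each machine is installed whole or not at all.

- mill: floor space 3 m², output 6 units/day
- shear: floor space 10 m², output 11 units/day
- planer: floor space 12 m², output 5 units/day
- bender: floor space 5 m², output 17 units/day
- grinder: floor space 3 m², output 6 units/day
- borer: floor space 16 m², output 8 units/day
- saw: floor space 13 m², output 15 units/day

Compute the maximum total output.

Allowing fractional choices, the relaxed optimum would be about 57.0, but machines are indivisible.
shear + bender + grinder + saw: floor space 10 + 5 + 3 + 13 = 31 ≤ 38, output 11 + 17 + 6 + 15 = 49.
mill + shear + bender + grinder + saw: floor space 3 + 10 + 5 + 3 + 13 = 34 ≤ 38, output 6 + 11 + 17 + 6 + 15 = 55.
mill + shear + bender + saw: floor space 3 + 10 + 5 + 13 = 31 ≤ 38, output 6 + 11 + 17 + 15 = 49.
Best is mill, shear, bender, grinder, and saw with total output 55.

55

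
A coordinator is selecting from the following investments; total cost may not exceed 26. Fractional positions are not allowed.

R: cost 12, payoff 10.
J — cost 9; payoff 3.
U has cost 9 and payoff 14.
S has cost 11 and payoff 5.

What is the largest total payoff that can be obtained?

U + S: cost 9 + 11 = 20 ≤ 26, payoff 14 + 5 = 19.
R + U: cost 12 + 9 = 21 ≤ 26, payoff 10 + 14 = 24.
Best is R and U with total payoff 24.

24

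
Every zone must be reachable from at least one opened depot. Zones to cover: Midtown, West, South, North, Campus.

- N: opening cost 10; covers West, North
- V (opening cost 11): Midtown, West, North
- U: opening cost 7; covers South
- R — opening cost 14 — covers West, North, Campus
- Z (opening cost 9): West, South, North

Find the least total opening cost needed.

32

The greedy cost-per-new-zone heuristic would pick Z, V, and R for 34, but a cheaper cover exists.
Choose V, U, and R: together they cover Midtown, West, South, North, Campus — every zone.
Total opening cost: 11 + 7 + 14 = 32.
No cover costs less than 32.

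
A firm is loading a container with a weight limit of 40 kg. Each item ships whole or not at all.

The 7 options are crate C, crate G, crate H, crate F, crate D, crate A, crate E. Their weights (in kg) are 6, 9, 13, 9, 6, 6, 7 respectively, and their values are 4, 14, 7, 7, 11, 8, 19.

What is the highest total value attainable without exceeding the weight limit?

59

Take crate G, crate F, crate D, crate A, and crate E: weight 9 + 9 + 6 + 6 + 7 = 37 ≤ 40, value 14 + 7 + 11 + 8 + 19 = 59.
No other feasible combination does better.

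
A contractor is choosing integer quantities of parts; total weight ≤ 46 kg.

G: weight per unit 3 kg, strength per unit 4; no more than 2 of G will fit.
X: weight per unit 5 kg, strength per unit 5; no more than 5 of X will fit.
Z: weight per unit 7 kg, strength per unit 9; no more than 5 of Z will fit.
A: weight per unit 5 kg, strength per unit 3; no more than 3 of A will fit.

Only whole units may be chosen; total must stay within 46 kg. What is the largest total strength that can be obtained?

2×G, 5×Z, and 1×A: weight 46 ≤ 46, strength 2·4 + 5·9 + 1·3 = 56.
2×G, 1×X, and 5×Z: weight 46 ≤ 46, strength 2·4 + 1·5 + 5·9 = 58.
Best is 58.

58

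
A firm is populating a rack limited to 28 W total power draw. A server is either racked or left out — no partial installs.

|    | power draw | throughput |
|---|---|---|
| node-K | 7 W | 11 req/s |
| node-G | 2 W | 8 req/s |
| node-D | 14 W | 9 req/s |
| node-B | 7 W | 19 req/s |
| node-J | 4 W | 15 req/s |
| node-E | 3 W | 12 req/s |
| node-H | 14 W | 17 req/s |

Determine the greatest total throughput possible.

65

Allowing fractional choices, the relaxed optimum would be about 71.1, but servers are indivisible.
node-B + node-J + node-E + node-H: power draw 7 + 4 + 3 + 14 = 28 ≤ 28, throughput 19 + 15 + 12 + 17 = 63.
node-K + node-G + node-B + node-J + node-E: power draw 7 + 2 + 7 + 4 + 3 = 23 ≤ 28, throughput 11 + 8 + 19 + 15 + 12 = 65.
node-G + node-B + node-J + node-H: power draw 2 + 7 + 4 + 14 = 27 ≤ 28, throughput 8 + 19 + 15 + 17 = 59.
Best is node-K, node-G, node-B, node-J, and node-E with total throughput 65.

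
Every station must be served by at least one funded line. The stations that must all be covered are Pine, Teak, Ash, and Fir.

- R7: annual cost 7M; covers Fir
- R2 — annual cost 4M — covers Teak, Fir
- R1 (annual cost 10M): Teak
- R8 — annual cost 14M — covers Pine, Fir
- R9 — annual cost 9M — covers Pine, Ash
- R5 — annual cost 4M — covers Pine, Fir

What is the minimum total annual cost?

The greedy cost-per-new-station heuristic would pick R2, R5, and R9 for 17, but a cheaper cover exists.
Choose R2 and R9: together they cover Pine, Teak, Ash, Fir — every station.
Total annual cost: 4 + 9 = 13.
No cover costs less than 13.

13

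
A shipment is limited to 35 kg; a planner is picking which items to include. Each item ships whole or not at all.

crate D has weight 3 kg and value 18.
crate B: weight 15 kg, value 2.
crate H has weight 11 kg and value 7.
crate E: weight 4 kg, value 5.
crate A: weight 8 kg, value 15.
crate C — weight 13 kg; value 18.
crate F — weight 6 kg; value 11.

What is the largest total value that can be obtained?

Allowing fractional choices, the relaxed optimum would be about 67.6, but items are indivisible.
crate D + crate A + crate C + crate F: weight 3 + 8 + 13 + 6 = 30 ≤ 35, value 18 + 15 + 18 + 11 = 62.
crate D + crate E + crate A + crate C + crate F: weight 3 + 4 + 8 + 13 + 6 = 34 ≤ 35, value 18 + 5 + 15 + 18 + 11 = 67.
Best is crate D, crate E, crate A, crate C, and crate F with total value 67.

67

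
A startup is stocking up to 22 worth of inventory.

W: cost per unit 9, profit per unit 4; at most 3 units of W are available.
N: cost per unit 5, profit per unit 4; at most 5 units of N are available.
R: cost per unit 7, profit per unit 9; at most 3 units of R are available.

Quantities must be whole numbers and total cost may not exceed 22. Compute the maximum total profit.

This is a bounded integer knapsack.
R has the best ratio (9/7); taking only R gives at most 3×9 = 27 (stopped by the cost limit).
Optimal: 3×R: cost 21 ≤ 22, profit 3·9 = 27.

27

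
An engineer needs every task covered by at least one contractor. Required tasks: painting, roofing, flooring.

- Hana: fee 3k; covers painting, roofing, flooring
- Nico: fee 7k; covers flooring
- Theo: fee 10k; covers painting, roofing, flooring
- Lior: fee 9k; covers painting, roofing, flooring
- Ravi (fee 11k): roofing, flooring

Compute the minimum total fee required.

3

Hana alone covers painting, roofing, flooring — every task.
Total fee: 3.
No cover costs less than 3.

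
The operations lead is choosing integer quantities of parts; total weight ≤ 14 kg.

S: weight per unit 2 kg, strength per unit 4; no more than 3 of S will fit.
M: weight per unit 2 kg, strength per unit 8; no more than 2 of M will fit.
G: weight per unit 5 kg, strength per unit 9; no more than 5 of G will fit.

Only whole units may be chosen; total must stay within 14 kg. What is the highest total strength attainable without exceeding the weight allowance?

34

M has the best ratio (8/2); taking only M gives at most 2×8 = 16 (stopped by the supply cap of 2).
Mixing does better — 2×M and 2×G: weight 14 ≤ 14, strength 2·8 + 2·9 = 34.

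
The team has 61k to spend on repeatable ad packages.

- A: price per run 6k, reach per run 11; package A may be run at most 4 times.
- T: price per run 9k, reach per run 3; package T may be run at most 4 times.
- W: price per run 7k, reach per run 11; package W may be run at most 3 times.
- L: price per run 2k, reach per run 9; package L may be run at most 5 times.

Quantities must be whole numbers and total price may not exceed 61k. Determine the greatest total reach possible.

Take 4×A, 3×W, and 5×L: price 55 ≤ 61, reach 4·11 + 3·11 + 5·9 = 122.
L has the best ratio (9/2) and is taken to its limit of 5; remaining capacity is filled optimally with the others.

122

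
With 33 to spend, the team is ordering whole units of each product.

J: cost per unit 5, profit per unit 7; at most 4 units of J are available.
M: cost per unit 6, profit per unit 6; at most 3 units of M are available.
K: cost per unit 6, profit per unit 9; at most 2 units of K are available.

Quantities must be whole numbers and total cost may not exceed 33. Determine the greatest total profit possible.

46

K has the best ratio (9/6); taking only K gives at most 2×9 = 18 (stopped by the supply cap of 2).
Mixing does better — 4×J and 2×K: cost 32 ≤ 33, profit 4·7 + 2·9 = 46.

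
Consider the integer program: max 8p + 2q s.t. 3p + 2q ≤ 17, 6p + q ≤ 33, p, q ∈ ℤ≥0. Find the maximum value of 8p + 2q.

42

(p,q)=(5,1): 3·5+2·1=17≤17, 6·5+1·1=31≤33, objective 42.
(p,q)=(5,0): 3·5+2·0=15≤17, 6·5+1·0=30≤33, objective 40.
(p,q)=(4,2): 3·4+2·2=16≤17, 6·4+1·2=26≤33, objective 36.
Maximum is 42 at (p,q)=(5,1).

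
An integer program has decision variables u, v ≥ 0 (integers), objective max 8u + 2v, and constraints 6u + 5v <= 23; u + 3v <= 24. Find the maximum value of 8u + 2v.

26

Relaxing integrality, the LP optimum is 30.67 at (u,v) = (3.83, 0), which is not an integer point.
(u,v)=(3,1): 6·3+5·1=23≤23, 1·3+3·1=6≤24, objective 26.
(u,v)=(3,0): 6·3+5·0=18≤23, 1·3+3·0=3≤24, objective 24.
No feasible integer point exceeds 26.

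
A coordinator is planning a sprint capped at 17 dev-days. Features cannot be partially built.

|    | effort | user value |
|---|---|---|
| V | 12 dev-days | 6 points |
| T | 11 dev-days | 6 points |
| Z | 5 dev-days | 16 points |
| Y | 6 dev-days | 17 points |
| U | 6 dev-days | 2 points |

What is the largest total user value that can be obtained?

35

Take Z, Y, and U: effort 5 + 6 + 6 = 17 ≤ 17, user value 16 + 17 + 2 = 35.
No other feasible combination does better.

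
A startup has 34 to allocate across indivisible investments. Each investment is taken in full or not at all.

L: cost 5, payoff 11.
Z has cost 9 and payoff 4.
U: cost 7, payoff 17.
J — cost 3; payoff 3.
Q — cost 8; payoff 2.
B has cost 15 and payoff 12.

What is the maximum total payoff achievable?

43

L + U + J + B: cost 5 + 7 + 3 + 15 = 30 ≤ 34, payoff 11 + 17 + 3 + 12 = 43.
L + U + B: cost 5 + 7 + 15 = 27 ≤ 34, payoff 11 + 17 + 12 = 40.
L + Z + U + J + Q: cost 5 + 9 + 7 + 3 + 8 = 32 ≤ 34, payoff 11 + 4 + 17 + 3 + 2 = 37.
Best is L, U, J, and B with total payoff 43.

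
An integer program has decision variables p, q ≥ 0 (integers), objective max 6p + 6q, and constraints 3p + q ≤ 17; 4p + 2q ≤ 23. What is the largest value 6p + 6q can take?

Relaxing integrality, the LP optimum is 69.00 at (p,q) = (0, 11.5), which is not an integer point.
(p,q)=(0,11): 3·0+1·11=11≤17, 4·0+2·11=22≤23, objective 66.
(p,q)=(0,10): 3·0+1·10=10≤17, 4·0+2·10=20≤23, objective 60.
The best lattice point is (0,11), giving 66.

66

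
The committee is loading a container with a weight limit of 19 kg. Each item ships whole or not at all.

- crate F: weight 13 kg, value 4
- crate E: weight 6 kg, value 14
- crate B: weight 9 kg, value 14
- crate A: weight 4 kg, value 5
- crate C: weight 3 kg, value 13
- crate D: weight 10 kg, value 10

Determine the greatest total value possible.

41

Take crate E, crate B, and crate C: weight 6 + 9 + 3 = 18 ≤ 19, value 14 + 14 + 13 = 41.
No other feasible combination does better.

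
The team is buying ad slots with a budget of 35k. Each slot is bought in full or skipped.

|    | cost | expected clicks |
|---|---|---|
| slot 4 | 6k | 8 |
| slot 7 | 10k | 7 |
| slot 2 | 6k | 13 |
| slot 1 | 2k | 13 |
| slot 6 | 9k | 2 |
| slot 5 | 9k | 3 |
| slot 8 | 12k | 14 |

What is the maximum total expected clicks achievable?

Allowing fractional choices, the relaxed optimum would be about 54.3, but ad slots are indivisible.
slot 4 + slot 2 + slot 1 + slot 5 + slot 8: cost 6 + 6 + 2 + 9 + 12 = 35 ≤ 35, expected clicks 8 + 13 + 13 + 3 + 14 = 51.
slot 4 + slot 2 + slot 1 + slot 6 + slot 8: cost 6 + 6 + 2 + 9 + 12 = 35 ≤ 35, expected clicks 8 + 13 + 13 + 2 + 14 = 50.
slot 4 + slot 2 + slot 1 + slot 8: cost 6 + 6 + 2 + 12 = 26 ≤ 35, expected clicks 8 + 13 + 13 + 14 = 48.
Best is slot 4, slot 2, slot 1, slot 5, and slot 8 with total expected clicks 51.

51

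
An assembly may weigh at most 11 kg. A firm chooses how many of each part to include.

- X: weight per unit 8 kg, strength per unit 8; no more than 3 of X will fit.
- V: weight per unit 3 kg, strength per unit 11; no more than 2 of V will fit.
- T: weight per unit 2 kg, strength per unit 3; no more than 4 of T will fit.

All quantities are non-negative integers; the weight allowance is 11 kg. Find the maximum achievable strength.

28

V has the best ratio (11/3); taking only V gives at most 2×11 = 22 (stopped by the supply cap of 2).
Mixing does better — 2×V and 2×T: weight 10 ≤ 11, strength 2·11 + 2·3 = 28.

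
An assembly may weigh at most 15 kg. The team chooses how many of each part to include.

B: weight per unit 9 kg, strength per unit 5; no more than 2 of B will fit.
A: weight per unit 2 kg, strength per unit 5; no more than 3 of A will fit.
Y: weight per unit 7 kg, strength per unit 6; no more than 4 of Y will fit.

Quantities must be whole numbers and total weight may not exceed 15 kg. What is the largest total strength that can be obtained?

21

This is a bounded integer knapsack.
1×B and 3×A: weight 15 ≤ 15, strength 1·5 + 3·5 = 20.
3×A and 1×Y: weight 13 ≤ 15, strength 3·5 + 1·6 = 21.
Best is 21.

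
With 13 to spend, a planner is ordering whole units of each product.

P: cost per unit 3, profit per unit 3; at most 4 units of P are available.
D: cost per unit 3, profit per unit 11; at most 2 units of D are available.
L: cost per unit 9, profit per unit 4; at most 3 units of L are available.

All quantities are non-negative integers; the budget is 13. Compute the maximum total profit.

28

2×P and 2×D: cost 12 ≤ 13, profit 2·3 + 2·11 = 28.
1×P and 2×D: cost 9 ≤ 13, profit 1·3 + 2·11 = 25.
Best is 28.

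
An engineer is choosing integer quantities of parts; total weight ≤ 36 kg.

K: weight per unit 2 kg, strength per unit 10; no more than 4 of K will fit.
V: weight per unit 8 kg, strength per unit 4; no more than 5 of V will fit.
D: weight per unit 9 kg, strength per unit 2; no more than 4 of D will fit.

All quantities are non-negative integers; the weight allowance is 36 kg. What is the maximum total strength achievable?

K has the best ratio (10/2); taking only K gives at most 4×10 = 40 (stopped by the supply cap of 4).
Mixing does better — 4×K and 3×V: weight 32 ≤ 36, strength 4·10 + 3·4 = 52.

52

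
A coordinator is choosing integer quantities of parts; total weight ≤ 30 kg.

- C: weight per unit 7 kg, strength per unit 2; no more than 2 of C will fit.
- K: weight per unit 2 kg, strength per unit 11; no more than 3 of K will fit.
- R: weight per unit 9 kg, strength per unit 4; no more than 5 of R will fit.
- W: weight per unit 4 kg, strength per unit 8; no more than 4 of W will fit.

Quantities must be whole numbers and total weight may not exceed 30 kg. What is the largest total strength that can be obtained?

K has the best ratio (11/2); taking only K gives at most 3×11 = 33 (stopped by the supply cap of 3).
Mixing does better — 1×C, 3×K, and 4×W: weight 29 ≤ 30, strength 1·2 + 3·11 + 4·8 = 67.

67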